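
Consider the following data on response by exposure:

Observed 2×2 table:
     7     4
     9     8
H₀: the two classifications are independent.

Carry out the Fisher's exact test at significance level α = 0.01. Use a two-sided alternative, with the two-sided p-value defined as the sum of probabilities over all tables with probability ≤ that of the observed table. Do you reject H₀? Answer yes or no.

reject H₀: no

Margins: r₁=11, r₂=17, c₁=16, c₂=12, n=28
p_obs = C(11,7)·C(17,9)/C(28,16); sum pmf over tables with pmf ≤ p_obs
p-value (two-sided) = 0.70465
At α=0.01: p ≥ α → fail to reject H₀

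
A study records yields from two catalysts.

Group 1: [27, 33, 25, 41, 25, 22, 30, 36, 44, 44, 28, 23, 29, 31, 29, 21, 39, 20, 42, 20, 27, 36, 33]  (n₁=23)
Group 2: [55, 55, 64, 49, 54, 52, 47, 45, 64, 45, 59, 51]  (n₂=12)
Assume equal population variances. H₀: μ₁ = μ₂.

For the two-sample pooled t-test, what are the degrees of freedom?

df = n₁ + n₂ − 2 = 23 + 12 − 2 = 33

degrees of freedom = 33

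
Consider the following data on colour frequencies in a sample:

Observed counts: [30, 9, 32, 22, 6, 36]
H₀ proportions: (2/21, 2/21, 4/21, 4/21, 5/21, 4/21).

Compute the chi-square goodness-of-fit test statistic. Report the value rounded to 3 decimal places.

n = 135; E_i = n·p_i = [12.86, 12.86, 25.71, 25.71, 32.14, 25.71]
χ² = (30−12.86)²/12.86 + (9−12.86)²/12.86 + (32−25.71)²/25.71 + (22−25.71)²/25.71 + (6−32.14)²/32.14 + (36−25.71)²/25.71 = 51.4644
df = 5

test statistic = 51.464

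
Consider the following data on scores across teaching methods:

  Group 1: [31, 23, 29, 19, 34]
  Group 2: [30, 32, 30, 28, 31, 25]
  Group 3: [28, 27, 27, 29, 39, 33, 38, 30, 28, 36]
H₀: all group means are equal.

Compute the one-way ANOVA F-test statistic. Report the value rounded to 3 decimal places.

test statistic = 1.536

Group means [27.20, 29.33, 31.50], grand mean 29.857
SSB = Σnᵢ(x̄ᵢ−x̄)² = 63.938; SSW = ΣΣ(x−x̄ᵢ)² = 374.633
MSB = 63.938/2 = 31.9690; MSW = 374.633/18 = 20.8130
F = MSB/MSW = 1.5360
df = (2, 18)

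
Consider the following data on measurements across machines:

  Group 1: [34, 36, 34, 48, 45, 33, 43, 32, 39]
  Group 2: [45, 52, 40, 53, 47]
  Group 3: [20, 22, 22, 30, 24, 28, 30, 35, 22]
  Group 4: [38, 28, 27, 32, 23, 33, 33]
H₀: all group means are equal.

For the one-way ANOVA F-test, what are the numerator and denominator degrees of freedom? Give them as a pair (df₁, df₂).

degrees of freedom = [3, 26]

k = 4 groups, N = 30 total
df = (k−1, N−k) = (4−1, 30−4) = (3, 26)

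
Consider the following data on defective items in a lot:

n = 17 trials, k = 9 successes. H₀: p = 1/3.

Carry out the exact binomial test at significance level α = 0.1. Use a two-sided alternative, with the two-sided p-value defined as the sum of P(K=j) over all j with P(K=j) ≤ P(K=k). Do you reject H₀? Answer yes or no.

Exact binomial: n=17, k=9, p₀=1/3=0.3333
P(X=j) = C(n,j)·p₀^j·(1−p₀)^(n−j); p = Σ P(X=j) over j with P(X=j) ≤ P(X=9)
p-value (two-sided) = 0.11963
At α=0.1: p ≥ α → fail to reject H₀

reject H₀: no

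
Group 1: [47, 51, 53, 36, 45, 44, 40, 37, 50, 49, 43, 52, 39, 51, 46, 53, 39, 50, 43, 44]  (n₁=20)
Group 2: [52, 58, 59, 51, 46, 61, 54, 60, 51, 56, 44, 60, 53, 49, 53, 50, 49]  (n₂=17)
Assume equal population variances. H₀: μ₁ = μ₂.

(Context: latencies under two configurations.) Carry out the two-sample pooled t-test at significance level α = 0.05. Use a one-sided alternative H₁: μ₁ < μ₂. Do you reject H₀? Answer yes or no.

reject H₀: yes

x̄₁=45.600, s₁=5.452, n₁=20
x̄₂=53.294, s₂=5.072, n₂=17
s_p² = [19·5.452² + 16·5.072²]/35 = 27.8951
SE = √(s_p²·(1/20+1/17)) = 1.7423
t = (45.600−53.294)/1.7423 = -4.4160
df = 35
p-value (one-sided, H₁ less) = 0.00005
At α=0.05: p < α → reject H₀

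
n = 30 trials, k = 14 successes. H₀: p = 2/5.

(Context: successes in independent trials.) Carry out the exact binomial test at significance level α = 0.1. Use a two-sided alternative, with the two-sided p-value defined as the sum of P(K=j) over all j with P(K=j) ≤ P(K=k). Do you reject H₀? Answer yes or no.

reject H₀: no

Exact binomial: n=30, k=14, p₀=2/5=0.4000
P(X=j) = C(n,j)·p₀^j·(1−p₀)^(n−j); p = Σ P(X=j) over j with P(X=j) ≤ P(X=14)
p-value (two-sided) = 0.46178
At α=0.1: p ≥ α → fail to reject H₀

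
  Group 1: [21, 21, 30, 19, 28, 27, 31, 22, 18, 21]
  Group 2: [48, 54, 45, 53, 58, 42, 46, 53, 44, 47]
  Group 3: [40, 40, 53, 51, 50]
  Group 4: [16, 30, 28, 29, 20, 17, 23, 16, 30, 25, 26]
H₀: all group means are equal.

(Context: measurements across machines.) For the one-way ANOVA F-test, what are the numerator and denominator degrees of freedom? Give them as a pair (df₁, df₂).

k = 4 groups, N = 36 total
df = (k−1, N−k) = (4−1, 36−4) = (3, 32)

degrees of freedom = [3, 32]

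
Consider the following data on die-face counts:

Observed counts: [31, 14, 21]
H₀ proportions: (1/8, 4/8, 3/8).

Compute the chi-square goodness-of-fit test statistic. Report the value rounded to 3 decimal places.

test statistic = 74.242

n = 66; E_i = n·p_i = [8.25, 33.00, 24.75]
χ² = (31−8.25)²/8.25 + (14−33.00)²/33.00 + (21−24.75)²/24.75 = 74.2424
df = 2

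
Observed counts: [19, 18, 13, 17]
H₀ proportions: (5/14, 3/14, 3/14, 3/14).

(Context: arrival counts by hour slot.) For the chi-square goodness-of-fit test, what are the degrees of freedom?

df = k − 1 = 4 − 1 = 3

degrees of freedom = 3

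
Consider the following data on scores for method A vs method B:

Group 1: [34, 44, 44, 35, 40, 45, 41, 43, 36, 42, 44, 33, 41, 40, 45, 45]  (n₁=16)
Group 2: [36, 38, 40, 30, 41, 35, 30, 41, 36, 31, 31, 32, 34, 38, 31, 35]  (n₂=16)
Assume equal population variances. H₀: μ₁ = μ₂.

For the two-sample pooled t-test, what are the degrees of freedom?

df = n₁ + n₂ − 2 = 16 + 16 − 2 = 30

degrees of freedom = 30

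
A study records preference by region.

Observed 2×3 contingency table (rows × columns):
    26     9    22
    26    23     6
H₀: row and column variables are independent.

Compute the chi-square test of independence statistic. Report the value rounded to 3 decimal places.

test statistic = 15.237

Row totals [57, 55], col totals [52, 32, 28], n=112
χ² = (26−26.46)²/26.46 + (9−16.29)²/16.29 + (22−14.25)²/14.25 + (26−25.54)²/25.54 + (23−15.71)²/15.71 + (6−13.75)²/13.75 = 15.2370
df = 2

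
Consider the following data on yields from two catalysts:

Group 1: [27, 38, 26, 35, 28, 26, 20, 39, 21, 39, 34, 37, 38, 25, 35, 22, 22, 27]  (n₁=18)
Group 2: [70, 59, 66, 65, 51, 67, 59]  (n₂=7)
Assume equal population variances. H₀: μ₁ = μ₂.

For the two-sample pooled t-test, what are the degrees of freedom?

df = n₁ + n₂ − 2 = 18 + 7 − 2 = 23

degrees of freedom = 23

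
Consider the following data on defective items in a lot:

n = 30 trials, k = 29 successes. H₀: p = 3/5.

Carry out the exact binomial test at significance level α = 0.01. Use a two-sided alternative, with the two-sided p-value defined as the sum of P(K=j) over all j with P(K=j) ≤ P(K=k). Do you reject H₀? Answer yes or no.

reject H₀: yes

Exact binomial: n=30, k=29, p₀=3/5=0.6000
P(X=j) = C(n,j)·p₀^j·(1−p₀)^(n−j); p = Σ P(X=j) over j with P(X=j) ≤ P(X=29)
p-value (two-sided) = 0.00001
At α=0.01: p < α → reject H₀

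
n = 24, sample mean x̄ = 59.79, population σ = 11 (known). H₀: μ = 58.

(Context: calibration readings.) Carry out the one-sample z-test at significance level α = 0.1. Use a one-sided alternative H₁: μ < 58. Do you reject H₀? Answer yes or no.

reject H₀: no

SE = σ/√n = 11/√24 = 2.2454
z = (x̄−μ₀)/SE = (59.79−58)/2.2454 = 0.7972
p-value (one-sided, H₁ less) = 0.78733
At α=0.1: p ≥ α → fail to reject H₀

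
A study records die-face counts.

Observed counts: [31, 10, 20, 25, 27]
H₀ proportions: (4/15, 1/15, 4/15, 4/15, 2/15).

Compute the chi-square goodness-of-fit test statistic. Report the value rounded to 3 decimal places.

n = 113; E_i = n·p_i = [30.13, 7.53, 30.13, 30.13, 15.07]
χ² = (31−30.13)²/30.13 + (10−7.53)²/7.53 + (20−30.13)²/30.13 + (25−30.13)²/30.13 + (27−15.07)²/15.07 = 14.5664
df = 4

test statistic = 14.566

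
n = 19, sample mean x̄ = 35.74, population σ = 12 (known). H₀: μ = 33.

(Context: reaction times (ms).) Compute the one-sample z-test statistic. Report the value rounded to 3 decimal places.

SE = σ/√n = 12/√19 = 2.7530
z = (x̄−μ₀)/SE = (35.74−33)/2.7530 = 0.9953

test statistic = 0.995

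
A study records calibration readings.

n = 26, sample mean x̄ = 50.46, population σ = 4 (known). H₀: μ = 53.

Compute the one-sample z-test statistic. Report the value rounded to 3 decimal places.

SE = σ/√n = 4/√26 = 0.7845
z = (x̄−μ₀)/SE = (50.46−53)/0.7845 = -3.2379

test statistic = -3.238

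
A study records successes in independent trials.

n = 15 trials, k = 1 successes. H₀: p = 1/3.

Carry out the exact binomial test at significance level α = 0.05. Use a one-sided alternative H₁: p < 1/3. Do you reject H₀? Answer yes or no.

Exact binomial: n=15, k=1, p₀=1/3=0.3333
P(X≤1) from Σ C(n,i)·p₀^i·(1−p₀)^(n−i)
p-value (one-sided, H₁ less) = 0.01941
At α=0.05: p < α → reject H₀

reject H₀: yes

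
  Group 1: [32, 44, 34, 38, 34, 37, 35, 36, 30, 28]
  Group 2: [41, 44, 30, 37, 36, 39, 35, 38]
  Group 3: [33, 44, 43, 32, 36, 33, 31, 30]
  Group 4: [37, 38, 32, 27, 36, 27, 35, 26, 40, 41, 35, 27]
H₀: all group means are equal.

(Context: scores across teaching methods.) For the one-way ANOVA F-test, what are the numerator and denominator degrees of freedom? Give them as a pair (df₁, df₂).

degrees of freedom = [3, 34]

k = 4 groups, N = 38 total
df = (k−1, N−k) = (4−1, 38−4) = (3, 34)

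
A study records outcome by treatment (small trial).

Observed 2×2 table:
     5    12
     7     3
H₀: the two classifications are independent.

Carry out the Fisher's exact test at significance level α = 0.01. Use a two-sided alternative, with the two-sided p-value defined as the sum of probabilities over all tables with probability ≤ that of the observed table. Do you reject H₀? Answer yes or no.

reject H₀: no

Margins: r₁=17, r₂=10, c₁=12, c₂=15, n=27
p_obs = C(17,5)·C(10,7)/C(27,12); sum pmf over tables with pmf ≤ p_obs
p-value (two-sided) = 0.05675
At α=0.01: p ≥ α → fail to reject H₀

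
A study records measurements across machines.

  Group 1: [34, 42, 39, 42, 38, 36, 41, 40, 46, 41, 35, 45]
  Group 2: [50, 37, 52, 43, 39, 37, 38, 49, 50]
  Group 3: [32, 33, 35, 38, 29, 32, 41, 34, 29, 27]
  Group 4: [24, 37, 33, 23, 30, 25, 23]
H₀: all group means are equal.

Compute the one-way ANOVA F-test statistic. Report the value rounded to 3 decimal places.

Group means [39.92, 43.89, 33.00, 27.86], grand mean 36.816
SSB = Σnᵢ(x̄ᵢ−x̄)² = 1273.048; SSW = ΣΣ(x−x̄ᵢ)² = 822.663
MSB = 1273.048/3 = 424.3493; MSW = 822.663/34 = 24.1960
F = MSB/MSW = 17.5380
df = (3, 34)

test statistic = 17.538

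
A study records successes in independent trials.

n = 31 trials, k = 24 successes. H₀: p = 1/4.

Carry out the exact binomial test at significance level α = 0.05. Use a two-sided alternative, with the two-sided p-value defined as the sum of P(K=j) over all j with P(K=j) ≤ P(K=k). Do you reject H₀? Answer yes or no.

reject H₀: yes

Exact binomial: n=31, k=24, p₀=1/4=0.2500
P(X=j) = C(n,j)·p₀^j·(1−p₀)^(n−j); p = Σ P(X=j) over j with P(X=j) ≤ P(X=24)
p-value (two-sided) = 0.00000
At α=0.05: p < α → reject H₀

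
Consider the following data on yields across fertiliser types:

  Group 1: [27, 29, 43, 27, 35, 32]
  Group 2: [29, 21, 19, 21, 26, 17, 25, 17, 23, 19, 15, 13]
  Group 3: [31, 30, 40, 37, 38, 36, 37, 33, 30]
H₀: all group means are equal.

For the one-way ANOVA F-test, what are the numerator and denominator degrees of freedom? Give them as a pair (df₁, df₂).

degrees of freedom = [2, 24]

k = 3 groups, N = 27 total
df = (k−1, N−k) = (3−1, 27−3) = (2, 24)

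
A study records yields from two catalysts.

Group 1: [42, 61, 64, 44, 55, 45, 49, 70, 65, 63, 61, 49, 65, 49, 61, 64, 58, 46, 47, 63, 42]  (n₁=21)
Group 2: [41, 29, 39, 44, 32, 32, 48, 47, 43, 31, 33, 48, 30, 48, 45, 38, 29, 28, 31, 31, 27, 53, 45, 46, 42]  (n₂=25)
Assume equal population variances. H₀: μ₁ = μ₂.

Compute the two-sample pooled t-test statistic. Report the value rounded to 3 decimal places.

x̄₁=55.381, s₁=9.058, n₁=21
x̄₂=38.400, s₂=8.016, n₂=25
s_p² = [20·9.058² + 24·8.016²]/44 = 72.3398
SE = √(s_p²·(1/21+1/25)) = 2.5176
t = (55.381−38.400)/2.5176 = 6.7449
df = 44

test statistic = 6.745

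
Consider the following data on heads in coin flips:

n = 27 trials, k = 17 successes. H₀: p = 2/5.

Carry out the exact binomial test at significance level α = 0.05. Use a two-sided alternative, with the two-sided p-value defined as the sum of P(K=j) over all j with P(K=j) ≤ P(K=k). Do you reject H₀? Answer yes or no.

reject H₀: yes

Exact binomial: n=27, k=17, p₀=2/5=0.4000
P(X=j) = C(n,j)·p₀^j·(1−p₀)^(n−j); p = Σ P(X=j) over j with P(X=j) ≤ P(X=17)
p-value (two-sided) = 0.01800
At α=0.05: p < α → reject H₀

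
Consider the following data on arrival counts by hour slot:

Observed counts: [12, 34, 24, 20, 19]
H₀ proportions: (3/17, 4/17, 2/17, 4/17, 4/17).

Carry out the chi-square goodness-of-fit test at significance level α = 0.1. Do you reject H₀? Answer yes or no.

n = 109; E_i = n·p_i = [19.24, 25.65, 12.82, 25.65, 25.65]
χ² = (12−19.24)²/19.24 + (34−25.65)²/25.65 + (24−12.82)²/12.82 + (20−25.65)²/25.65 + (19−25.65)²/25.65 = 18.1491
df = 4
p-value (upper-tail) = 0.00115
At α=0.1: p < α → reject H₀

reject H₀: yes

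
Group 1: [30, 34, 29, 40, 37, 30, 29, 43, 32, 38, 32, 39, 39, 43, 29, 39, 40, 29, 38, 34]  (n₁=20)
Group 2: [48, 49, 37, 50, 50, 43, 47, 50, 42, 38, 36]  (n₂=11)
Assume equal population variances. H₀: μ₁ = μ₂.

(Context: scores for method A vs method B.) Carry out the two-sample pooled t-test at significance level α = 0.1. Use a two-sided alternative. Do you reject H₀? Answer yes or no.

reject H₀: yes

x̄₁=35.200, s₁=4.927, n₁=20
x̄₂=44.545, s₂=5.556, n₂=11
s_p² = [19·4.927² + 10·5.556²]/29 = 26.5492
SE = √(s_p²·(1/20+1/11)) = 1.9342
t = (35.200−44.545)/1.9342 = -4.8318
df = 29
p-value (two-sided) = 0.00004
At α=0.1: p < α → reject H₀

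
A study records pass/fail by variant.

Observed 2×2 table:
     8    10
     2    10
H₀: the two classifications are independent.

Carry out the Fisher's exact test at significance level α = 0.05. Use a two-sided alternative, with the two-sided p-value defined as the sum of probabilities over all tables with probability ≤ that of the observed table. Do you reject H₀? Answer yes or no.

Margins: r₁=18, r₂=12, c₁=10, c₂=20, n=30
p_obs = C(18,8)·C(12,2)/C(30,10); sum pmf over tables with pmf ≤ p_obs
p-value (two-sided) = 0.23527
At α=0.05: p ≥ α → fail to reject H₀

reject H₀: no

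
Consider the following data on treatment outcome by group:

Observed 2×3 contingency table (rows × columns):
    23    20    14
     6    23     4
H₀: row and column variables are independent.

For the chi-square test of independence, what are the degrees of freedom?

df = (r−1)(c−1) = (2−1)·(3−1) = 2

degrees of freedom = 2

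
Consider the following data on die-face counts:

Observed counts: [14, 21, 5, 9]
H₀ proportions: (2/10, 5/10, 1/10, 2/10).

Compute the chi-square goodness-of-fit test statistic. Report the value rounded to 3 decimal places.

test statistic = 2.367

n = 49; E_i = n·p_i = [9.80, 24.50, 4.90, 9.80]
χ² = (14−9.80)²/9.80 + (21−24.50)²/24.50 + (5−4.90)²/4.90 + (9−9.80)²/9.80 = 2.3673
df = 3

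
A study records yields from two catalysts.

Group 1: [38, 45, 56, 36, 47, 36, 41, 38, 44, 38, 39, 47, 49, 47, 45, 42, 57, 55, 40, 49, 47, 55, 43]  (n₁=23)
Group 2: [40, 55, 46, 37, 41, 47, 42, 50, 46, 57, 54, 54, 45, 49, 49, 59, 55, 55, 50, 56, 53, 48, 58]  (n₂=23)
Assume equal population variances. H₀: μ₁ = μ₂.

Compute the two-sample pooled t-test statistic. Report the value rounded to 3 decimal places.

test statistic = -2.623

x̄₁=44.957, s₁=6.442, n₁=23
x̄₂=49.826, s₂=6.147, n₂=23
s_p² = [22·6.442² + 22·6.147²]/44 = 39.6423
SE = √(s_p²·(1/23+1/23)) = 1.8567
t = (44.957−49.826)/1.8567 = -2.6228
df = 44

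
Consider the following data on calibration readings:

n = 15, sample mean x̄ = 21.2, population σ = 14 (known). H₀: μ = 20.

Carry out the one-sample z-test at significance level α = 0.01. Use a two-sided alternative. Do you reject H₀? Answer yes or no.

reject H₀: no

SE = σ/√n = 14/√15 = 3.6148
z = (x̄−μ₀)/SE = (21.2−20)/3.6148 = 0.3320
p-value (two-sided) = 0.73991
At α=0.01: p ≥ α → fail to reject H₀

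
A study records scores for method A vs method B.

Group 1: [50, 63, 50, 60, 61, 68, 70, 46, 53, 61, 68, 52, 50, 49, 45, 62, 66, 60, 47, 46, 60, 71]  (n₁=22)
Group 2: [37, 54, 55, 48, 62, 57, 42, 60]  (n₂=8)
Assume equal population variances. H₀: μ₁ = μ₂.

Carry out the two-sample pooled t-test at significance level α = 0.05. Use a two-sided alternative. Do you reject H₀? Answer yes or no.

x̄₁=57.182, s₁=8.578, n₁=22
x̄₂=51.875, s₂=8.806, n₂=8
s_p² = [21·8.578² + 7·8.806²]/28 = 74.5767
SE = √(s_p²·(1/22+1/8)) = 3.5654
t = (57.182−51.875)/3.5654 = 1.4884
df = 28
p-value (two-sided) = 0.14781
At α=0.05: p ≥ α → fail to reject H₀

reject H₀: no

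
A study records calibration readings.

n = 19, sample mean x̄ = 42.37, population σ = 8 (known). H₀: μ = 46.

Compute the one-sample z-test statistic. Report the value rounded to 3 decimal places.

SE = σ/√n = 8/√19 = 1.8353
z = (x̄−μ₀)/SE = (42.37−46)/1.8353 = -1.9779

test statistic = -1.978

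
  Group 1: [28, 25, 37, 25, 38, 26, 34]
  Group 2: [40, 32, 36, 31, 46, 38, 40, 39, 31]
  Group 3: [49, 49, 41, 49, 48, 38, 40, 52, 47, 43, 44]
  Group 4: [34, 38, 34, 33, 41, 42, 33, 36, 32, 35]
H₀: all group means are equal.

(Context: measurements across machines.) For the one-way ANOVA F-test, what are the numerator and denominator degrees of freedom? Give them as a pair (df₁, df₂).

k = 4 groups, N = 37 total
df = (k−1, N−k) = (4−1, 37−4) = (3, 33)

degrees of freedom = [3, 33]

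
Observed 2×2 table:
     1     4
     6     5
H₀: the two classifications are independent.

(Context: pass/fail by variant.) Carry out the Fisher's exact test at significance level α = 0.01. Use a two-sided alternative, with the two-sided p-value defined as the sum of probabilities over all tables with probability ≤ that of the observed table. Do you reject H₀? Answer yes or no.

Margins: r₁=5, r₂=11, c₁=7, c₂=9, n=16
p_obs = C(5,1)·C(11,6)/C(16,7); sum pmf over tables with pmf ≤ p_obs
p-value (two-sided) = 0.30769
At α=0.01: p ≥ α → fail to reject H₀

reject H₀: no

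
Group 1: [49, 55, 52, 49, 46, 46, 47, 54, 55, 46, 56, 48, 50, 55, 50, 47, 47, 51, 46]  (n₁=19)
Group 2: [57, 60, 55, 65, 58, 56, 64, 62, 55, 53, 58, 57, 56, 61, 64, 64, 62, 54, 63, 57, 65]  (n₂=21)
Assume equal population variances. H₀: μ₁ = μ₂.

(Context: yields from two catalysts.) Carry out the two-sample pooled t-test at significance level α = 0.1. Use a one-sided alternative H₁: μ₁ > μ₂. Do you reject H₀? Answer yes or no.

reject H₀: no

x̄₁=49.947, s₁=3.566, n₁=19
x̄₂=59.333, s₂=3.929, n₂=21
s_p² = [18·3.566² + 20·3.929²]/38 = 14.1477
SE = √(s_p²·(1/19+1/21)) = 1.1909
t = (49.947−59.333)/1.1909 = -7.8812
df = 38
p-value (one-sided, H₁ greater) = 1.00000
At α=0.1: p ≥ α → fail to reject H₀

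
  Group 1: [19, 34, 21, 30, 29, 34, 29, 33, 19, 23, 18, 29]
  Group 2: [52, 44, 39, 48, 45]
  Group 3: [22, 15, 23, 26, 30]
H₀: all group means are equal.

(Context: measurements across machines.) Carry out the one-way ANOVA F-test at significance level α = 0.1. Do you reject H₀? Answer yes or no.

reject H₀: yes

Group means [26.50, 45.60, 23.20], grand mean 30.091
SSB = Σnᵢ(x̄ᵢ−x̄)² = 1594.818; SSW = ΣΣ(x−x̄ᵢ)² = 629.000
MSB = 1594.818/2 = 797.4091; MSW = 629.000/19 = 33.1053
F = MSB/MSW = 24.0871
df = (2, 19)
p-value (upper-tail) = 0.00001
At α=0.1: p < α → reject H₀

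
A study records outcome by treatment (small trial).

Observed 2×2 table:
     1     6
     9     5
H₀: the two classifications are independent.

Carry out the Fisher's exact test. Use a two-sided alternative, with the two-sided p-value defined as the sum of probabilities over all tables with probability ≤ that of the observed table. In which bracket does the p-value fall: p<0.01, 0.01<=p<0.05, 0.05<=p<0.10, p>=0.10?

Margins: r₁=7, r₂=14, c₁=10, c₂=11, n=21
p_obs = C(7,1)·C(14,9)/C(21,10); sum pmf over tables with pmf ≤ p_obs
p-value (two-sided) = 0.06347
→ bracket: 0.05<=p<0.10

p-value bracket: 0.05<=p<0.10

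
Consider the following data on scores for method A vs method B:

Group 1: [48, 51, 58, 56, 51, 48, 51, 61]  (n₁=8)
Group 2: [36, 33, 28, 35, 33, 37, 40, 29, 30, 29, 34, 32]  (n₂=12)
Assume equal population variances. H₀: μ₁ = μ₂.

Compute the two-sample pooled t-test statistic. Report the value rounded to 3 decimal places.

x̄₁=53.000, s₁=4.781, n₁=8
x̄₂=33.000, s₂=3.643, n₂=12
s_p² = [7·4.781² + 11·3.643²]/18 = 17.0000
SE = √(s_p²·(1/8+1/12)) = 1.8819
t = (53.000−33.000)/1.8819 = 10.6274
df = 18

test statistic = 10.627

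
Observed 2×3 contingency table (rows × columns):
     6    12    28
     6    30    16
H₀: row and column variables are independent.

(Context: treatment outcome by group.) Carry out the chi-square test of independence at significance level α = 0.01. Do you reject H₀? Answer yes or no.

reject H₀: yes

Row totals [46, 52], col totals [12, 42, 44], n=98
χ² = (6−5.63)²/5.63 + (12−19.71)²/19.71 + (28−20.65)²/20.65 + (6−6.37)²/6.37 + (30−22.29)²/22.29 + (16−23.35)²/23.35 = 10.6596
df = 2
p-value (upper-tail) = 0.00484
At α=0.01: p < α → reject H₀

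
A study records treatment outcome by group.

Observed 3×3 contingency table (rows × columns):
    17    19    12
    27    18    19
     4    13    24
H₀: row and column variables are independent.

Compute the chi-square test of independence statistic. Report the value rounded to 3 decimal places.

Row totals [48, 64, 41], col totals [48, 50, 55], n=153
χ² = (17−15.06)²/15.06 + (19−15.69)²/15.69 + (12−17.25)²/17.25 + (27−20.08)²/20.08 + (18−20.92)²/20.92 + (19−23.01)²/23.01 + (4−12.86)²/12.86 + (13−13.40)²/13.40 + (24−14.74)²/14.74 = 17.9789
df = 4

test statistic = 17.979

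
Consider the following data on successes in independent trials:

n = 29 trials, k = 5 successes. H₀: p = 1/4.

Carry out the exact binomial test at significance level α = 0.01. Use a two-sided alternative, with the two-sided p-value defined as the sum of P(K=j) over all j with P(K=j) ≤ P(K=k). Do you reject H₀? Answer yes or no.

Exact binomial: n=29, k=5, p₀=1/4=0.2500
P(X=j) = C(n,j)·p₀^j·(1−p₀)^(n−j); p = Σ P(X=j) over j with P(X=j) ≤ P(X=5)
p-value (two-sided) = 0.39799
At α=0.01: p ≥ α → fail to reject H₀

reject H₀: no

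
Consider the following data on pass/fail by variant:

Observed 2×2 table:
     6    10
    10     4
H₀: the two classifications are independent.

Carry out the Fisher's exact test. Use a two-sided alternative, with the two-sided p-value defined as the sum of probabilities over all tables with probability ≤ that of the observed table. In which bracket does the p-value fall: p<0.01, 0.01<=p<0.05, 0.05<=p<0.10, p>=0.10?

Margins: r₁=16, r₂=14, c₁=16, c₂=14, n=30
p_obs = C(16,6)·C(14,10)/C(30,16); sum pmf over tables with pmf ≤ p_obs
p-value (two-sided) = 0.08126
→ bracket: 0.05<=p<0.10

p-value bracket: 0.05<=p<0.10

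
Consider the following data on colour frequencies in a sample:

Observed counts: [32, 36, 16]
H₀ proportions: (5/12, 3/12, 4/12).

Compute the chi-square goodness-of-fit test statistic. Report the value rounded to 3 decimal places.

n = 84; E_i = n·p_i = [35.00, 21.00, 28.00]
χ² = (32−35.00)²/35.00 + (36−21.00)²/21.00 + (16−28.00)²/28.00 = 16.1143
df = 2

test statistic = 16.114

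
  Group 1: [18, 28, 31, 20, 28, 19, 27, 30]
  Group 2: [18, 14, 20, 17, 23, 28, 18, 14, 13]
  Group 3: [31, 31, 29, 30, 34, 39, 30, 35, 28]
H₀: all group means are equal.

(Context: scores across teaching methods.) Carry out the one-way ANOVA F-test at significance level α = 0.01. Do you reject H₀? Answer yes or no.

Group means [25.12, 18.33, 31.89], grand mean 25.115
SSB = Σnᵢ(x̄ᵢ−x̄)² = 826.890; SSW = ΣΣ(x−x̄ᵢ)² = 475.764
MSB = 826.890/2 = 413.4450; MSW = 475.764/23 = 20.6854
F = MSB/MSW = 19.9873
df = (2, 23)
p-value (upper-tail) = 0.00001
At α=0.01: p < α → reject H₀

reject H₀: yes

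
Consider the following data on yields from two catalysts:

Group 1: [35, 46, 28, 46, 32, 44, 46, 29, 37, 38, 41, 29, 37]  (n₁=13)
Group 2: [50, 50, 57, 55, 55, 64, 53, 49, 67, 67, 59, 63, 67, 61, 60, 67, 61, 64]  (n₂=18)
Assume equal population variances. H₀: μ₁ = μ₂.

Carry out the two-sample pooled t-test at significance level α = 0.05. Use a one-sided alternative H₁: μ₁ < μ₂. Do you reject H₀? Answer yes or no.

reject H₀: yes

x̄₁=37.538, s₁=6.728, n₁=13
x̄₂=59.389, s₂=6.242, n₂=18
s_p² = [12·6.728² + 17·6.242²]/29 = 41.5693
SE = √(s_p²·(1/13+1/18)) = 2.3467
t = (37.538−59.389)/2.3467 = -9.3111
df = 29
p-value (one-sided, H₁ less) = 0.00000
At α=0.05: p < α → reject H₀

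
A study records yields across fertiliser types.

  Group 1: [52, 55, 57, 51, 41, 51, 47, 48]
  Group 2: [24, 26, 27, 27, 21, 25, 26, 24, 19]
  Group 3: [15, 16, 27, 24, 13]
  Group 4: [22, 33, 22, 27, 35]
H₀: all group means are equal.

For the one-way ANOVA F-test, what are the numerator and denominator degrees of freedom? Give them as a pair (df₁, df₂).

k = 4 groups, N = 27 total
df = (k−1, N−k) = (4−1, 27−4) = (3, 23)

degrees of freedom = [3, 23]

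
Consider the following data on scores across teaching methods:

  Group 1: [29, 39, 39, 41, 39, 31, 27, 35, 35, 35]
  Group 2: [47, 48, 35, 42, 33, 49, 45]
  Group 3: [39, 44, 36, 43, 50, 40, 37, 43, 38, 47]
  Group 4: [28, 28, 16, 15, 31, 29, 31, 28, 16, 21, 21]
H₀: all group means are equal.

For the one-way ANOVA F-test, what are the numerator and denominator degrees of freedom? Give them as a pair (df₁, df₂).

k = 4 groups, N = 38 total
df = (k−1, N−k) = (4−1, 38−4) = (3, 34)

degrees of freedom = [3, 34]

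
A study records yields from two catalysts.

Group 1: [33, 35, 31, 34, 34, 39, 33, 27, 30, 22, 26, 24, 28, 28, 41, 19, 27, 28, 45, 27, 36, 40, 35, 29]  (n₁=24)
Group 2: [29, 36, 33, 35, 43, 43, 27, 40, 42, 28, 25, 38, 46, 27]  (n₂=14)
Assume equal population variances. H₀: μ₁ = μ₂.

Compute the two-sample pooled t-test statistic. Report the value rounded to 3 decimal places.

x̄₁=31.292, s₁=6.259, n₁=24
x̄₂=35.143, s₂=7.070, n₂=14
s_p² = [23·6.259² + 13·7.070²]/36 = 43.0742
SE = √(s_p²·(1/24+1/14)) = 2.2071
t = (31.292−35.143)/2.2071 = -1.7449
df = 36

test statistic = -1.745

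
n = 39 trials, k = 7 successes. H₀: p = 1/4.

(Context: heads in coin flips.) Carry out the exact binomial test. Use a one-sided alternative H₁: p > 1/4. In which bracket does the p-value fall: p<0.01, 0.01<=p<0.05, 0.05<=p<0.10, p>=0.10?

p-value bracket: p>=0.10

Exact binomial: n=39, k=7, p₀=1/4=0.2500
P(X≥7) from Σ C(n,i)·p₀^i·(1−p₀)^(n−i)
p-value (one-sided, H₁ greater) = 0.88877
→ bracket: p>=0.10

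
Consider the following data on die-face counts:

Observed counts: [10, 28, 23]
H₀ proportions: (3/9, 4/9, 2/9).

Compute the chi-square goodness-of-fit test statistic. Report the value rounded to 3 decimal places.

n = 61; E_i = n·p_i = [20.33, 27.11, 13.56]
χ² = (10−20.33)²/20.33 + (28−27.11)²/27.11 + (23−13.56)²/13.56 = 11.8607
df = 2

test statistic = 11.861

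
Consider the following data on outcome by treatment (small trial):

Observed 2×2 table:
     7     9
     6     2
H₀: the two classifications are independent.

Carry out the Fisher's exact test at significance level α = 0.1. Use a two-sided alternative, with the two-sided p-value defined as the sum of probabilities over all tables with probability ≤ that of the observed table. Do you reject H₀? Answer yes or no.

reject H₀: no

Margins: r₁=16, r₂=8, c₁=13, c₂=11, n=24
p_obs = C(16,7)·C(8,6)/C(24,13); sum pmf over tables with pmf ≤ p_obs
p-value (two-sided) = 0.21080
At α=0.1: p ≥ α → fail to reject H₀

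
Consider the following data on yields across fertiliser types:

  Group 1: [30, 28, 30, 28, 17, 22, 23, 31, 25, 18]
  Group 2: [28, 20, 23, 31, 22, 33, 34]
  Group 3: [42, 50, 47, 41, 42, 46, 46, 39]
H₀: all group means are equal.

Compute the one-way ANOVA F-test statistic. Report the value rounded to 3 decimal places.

test statistic = 38.240

Group means [25.20, 27.29, 44.12], grand mean 31.840
SSB = Σnᵢ(x̄ᵢ−x̄)² = 1793.456; SSW = ΣΣ(x−x̄ᵢ)² = 515.904
MSB = 1793.456/2 = 896.7282; MSW = 515.904/22 = 23.4502
F = MSB/MSW = 38.2397
df = (2, 22)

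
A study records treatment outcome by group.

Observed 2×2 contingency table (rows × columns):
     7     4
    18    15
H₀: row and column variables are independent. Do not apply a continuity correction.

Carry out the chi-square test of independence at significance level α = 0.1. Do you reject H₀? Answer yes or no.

reject H₀: no

Row totals [11, 33], col totals [25, 19], n=44
χ² = (7−6.25)²/6.25 + (4−4.75)²/4.75 + (18−18.75)²/18.75 + (15−14.25)²/14.25 = 0.2779
df = 1
p-value (upper-tail) = 0.59808
At α=0.1: p ≥ α → fail to reject H₀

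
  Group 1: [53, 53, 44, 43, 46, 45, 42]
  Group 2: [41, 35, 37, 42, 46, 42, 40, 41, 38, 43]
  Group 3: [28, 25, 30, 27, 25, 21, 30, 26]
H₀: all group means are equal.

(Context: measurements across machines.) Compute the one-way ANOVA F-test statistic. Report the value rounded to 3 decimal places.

test statistic = 64.558

Group means [46.57, 40.50, 26.50], grand mean 37.720
SSB = Σnᵢ(x̄ᵢ−x̄)² = 1632.826; SSW = ΣΣ(x−x̄ᵢ)² = 278.214
MSB = 1632.826/2 = 816.4129; MSW = 278.214/22 = 12.6461
F = MSB/MSW = 64.5584
df = (2, 22)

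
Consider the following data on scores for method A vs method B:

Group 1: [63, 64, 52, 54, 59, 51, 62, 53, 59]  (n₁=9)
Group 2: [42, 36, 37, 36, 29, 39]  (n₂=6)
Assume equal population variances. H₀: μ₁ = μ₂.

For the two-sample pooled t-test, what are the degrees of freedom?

df = n₁ + n₂ − 2 = 9 + 6 − 2 = 13

degrees of freedom = 13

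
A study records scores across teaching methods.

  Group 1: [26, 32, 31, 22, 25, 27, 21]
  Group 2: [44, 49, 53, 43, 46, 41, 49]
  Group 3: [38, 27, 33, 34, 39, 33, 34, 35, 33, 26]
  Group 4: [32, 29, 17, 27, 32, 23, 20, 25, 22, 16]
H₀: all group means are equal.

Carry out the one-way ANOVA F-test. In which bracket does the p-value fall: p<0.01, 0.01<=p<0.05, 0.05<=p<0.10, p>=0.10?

p-value bracket: p<0.01

Group means [26.29, 46.43, 33.20, 24.30], grand mean 31.882
SSB = Σnᵢ(x̄ᵢ−x̄)² = 2292.687; SSW = ΣΣ(x−x̄ᵢ)² = 654.843
MSB = 2292.687/3 = 764.2289; MSW = 654.843/30 = 21.8281
F = MSB/MSW = 35.0112
df = (3, 30)
p-value (upper-tail) = 0.00000
→ bracket: p<0.01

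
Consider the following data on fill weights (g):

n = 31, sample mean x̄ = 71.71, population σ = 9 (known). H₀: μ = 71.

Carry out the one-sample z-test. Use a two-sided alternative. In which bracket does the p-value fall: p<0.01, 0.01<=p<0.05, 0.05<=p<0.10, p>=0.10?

SE = σ/√n = 9/√31 = 1.6164
z = (x̄−μ₀)/SE = (71.71−71)/1.6164 = 0.4392
p-value (two-sided) = 0.66049
→ bracket: p>=0.10

p-value bracket: p>=0.10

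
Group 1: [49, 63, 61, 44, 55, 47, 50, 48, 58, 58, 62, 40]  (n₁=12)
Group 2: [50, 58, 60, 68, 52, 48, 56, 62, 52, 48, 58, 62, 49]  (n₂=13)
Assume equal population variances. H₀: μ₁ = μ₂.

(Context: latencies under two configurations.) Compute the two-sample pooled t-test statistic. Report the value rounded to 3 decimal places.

test statistic = -0.967

x̄₁=52.917, s₁=7.597, n₁=12
x̄₂=55.615, s₂=6.345, n₂=13
s_p² = [11·7.597² + 12·6.345²]/23 = 48.6084
SE = √(s_p²·(1/12+1/13)) = 2.7910
t = (52.917−55.615)/2.7910 = -0.9669
df = 23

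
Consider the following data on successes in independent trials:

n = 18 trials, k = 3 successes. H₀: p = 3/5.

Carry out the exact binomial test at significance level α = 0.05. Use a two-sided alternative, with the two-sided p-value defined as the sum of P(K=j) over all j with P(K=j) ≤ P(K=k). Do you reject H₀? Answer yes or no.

reject H₀: yes

Exact binomial: n=18, k=3, p₀=3/5=0.6000
P(X=j) = C(n,j)·p₀^j·(1−p₀)^(n−j); p = Σ P(X=j) over j with P(X=j) ≤ P(X=3)
p-value (two-sided) = 0.00032
At α=0.05: p < α → reject H₀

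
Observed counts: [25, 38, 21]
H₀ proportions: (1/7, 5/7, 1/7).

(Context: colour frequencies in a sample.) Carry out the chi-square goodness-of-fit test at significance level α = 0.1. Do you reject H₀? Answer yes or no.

reject H₀: yes

n = 84; E_i = n·p_i = [12.00, 60.00, 12.00]
χ² = (25−12.00)²/12.00 + (38−60.00)²/60.00 + (21−12.00)²/12.00 = 28.9000
df = 2
p-value (upper-tail) = 0.00000
At α=0.1: p < α → reject H₀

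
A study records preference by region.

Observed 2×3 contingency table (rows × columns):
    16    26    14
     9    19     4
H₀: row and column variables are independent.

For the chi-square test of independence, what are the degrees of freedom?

degrees of freedom = 2

df = (r−1)(c−1) = (2−1)·(3−1) = 2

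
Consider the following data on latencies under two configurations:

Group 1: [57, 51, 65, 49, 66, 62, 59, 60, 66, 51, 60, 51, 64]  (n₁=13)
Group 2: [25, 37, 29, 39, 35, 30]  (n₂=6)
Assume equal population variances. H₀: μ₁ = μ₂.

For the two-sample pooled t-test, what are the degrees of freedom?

df = n₁ + n₂ − 2 = 13 + 6 − 2 = 17

degrees of freedom = 17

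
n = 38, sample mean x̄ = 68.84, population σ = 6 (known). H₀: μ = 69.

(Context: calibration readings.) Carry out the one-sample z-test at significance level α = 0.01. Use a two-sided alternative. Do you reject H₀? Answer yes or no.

reject H₀: no

SE = σ/√n = 6/√38 = 0.9733
z = (x̄−μ₀)/SE = (68.84−69)/0.9733 = -0.1644
p-value (two-sided) = 0.86943
At α=0.01: p ≥ α → fail to reject H₀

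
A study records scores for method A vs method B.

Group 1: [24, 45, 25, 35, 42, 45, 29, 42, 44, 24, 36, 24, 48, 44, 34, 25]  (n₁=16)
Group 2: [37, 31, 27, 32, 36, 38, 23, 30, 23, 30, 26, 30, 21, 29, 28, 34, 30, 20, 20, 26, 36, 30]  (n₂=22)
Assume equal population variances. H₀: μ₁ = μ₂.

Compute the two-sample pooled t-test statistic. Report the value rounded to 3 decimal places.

x̄₁=35.375, s₁=9.047, n₁=16
x̄₂=28.955, s₂=5.376, n₂=22
s_p² = [15·9.047² + 21·5.376²]/36 = 50.9640
SE = √(s_p²·(1/16+1/22)) = 2.3456
t = (35.375−28.955)/2.3456 = 2.7372
df = 36

test statistic = 2.737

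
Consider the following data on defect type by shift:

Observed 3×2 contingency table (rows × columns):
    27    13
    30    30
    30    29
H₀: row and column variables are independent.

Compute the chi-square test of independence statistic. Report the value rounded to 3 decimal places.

test statistic = 3.533

Row totals [40, 60, 59], col totals [87, 72], n=159
χ² = (27−21.89)²/21.89 + (13−18.11)²/18.11 + (30−32.83)²/32.83 + (30−27.17)²/27.17 + (30−32.28)²/32.28 + (29−26.72)²/26.72 = 3.5333
df = 2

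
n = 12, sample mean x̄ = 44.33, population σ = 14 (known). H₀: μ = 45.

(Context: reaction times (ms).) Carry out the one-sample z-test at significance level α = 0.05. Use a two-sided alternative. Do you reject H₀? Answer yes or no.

reject H₀: no

SE = σ/√n = 14/√12 = 4.0415
z = (x̄−μ₀)/SE = (44.33−45)/4.0415 = -0.1658
p-value (two-sided) = 0.86833
At α=0.05: p ≥ α → fail to reject H₀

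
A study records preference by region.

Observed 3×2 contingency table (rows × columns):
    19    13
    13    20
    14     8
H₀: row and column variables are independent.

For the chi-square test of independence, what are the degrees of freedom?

df = (r−1)(c−1) = (3−1)·(2−1) = 2

degrees of freedom = 2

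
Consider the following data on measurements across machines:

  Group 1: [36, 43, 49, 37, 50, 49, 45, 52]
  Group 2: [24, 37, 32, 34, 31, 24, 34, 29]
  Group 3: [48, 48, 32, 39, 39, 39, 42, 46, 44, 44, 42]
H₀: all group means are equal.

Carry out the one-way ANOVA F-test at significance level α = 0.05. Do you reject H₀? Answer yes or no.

Group means [45.12, 30.62, 42.09], grand mean 39.593
SSB = Σnᵢ(x̄ᵢ−x̄)² = 956.859; SSW = ΣΣ(x−x̄ᵢ)² = 633.659
MSB = 956.859/2 = 478.4297; MSW = 633.659/24 = 26.4025
F = MSB/MSW = 18.1206
df = (2, 24)
p-value (upper-tail) = 0.00002
At α=0.05: p < α → reject H₀

reject H₀: yes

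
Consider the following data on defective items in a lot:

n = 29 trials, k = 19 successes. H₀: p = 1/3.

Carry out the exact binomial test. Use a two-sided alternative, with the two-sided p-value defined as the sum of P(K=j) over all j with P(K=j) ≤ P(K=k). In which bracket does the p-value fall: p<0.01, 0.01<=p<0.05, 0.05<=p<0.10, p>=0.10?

p-value bracket: p<0.01

Exact binomial: n=29, k=19, p₀=1/3=0.3333
P(X=j) = C(n,j)·p₀^j·(1−p₀)^(n−j); p = Σ P(X=j) over j with P(X=j) ≤ P(X=19)
p-value (two-sided) = 0.00051
→ bracket: p<0.01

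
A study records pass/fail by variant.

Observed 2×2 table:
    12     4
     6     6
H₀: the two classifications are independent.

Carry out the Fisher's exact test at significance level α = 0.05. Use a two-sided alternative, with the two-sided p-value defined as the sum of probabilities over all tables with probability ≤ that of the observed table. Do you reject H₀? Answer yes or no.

Margins: r₁=16, r₂=12, c₁=18, c₂=10, n=28
p_obs = C(16,12)·C(12,6)/C(28,18); sum pmf over tables with pmf ≤ p_obs
p-value (two-sided) = 0.24254
At α=0.05: p ≥ α → fail to reject H₀

reject H₀: no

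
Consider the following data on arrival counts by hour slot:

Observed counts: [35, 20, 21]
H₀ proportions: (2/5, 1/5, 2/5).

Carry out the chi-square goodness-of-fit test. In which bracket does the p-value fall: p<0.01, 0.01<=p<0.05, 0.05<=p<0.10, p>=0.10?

p-value bracket: 0.05<=p<0.10

n = 76; E_i = n·p_i = [30.40, 15.20, 30.40]
χ² = (35−30.40)²/30.40 + (20−15.20)²/15.20 + (21−30.40)²/30.40 = 5.1184
df = 2
p-value (upper-tail) = 0.07737
→ bracket: 0.05<=p<0.10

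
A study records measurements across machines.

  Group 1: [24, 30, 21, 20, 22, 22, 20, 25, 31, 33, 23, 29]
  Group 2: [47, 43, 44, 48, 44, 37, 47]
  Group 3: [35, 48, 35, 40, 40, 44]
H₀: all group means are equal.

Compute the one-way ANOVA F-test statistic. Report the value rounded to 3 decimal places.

test statistic = 48.522

Group means [25.00, 44.29, 40.33], grand mean 34.080
SSB = Σnᵢ(x̄ᵢ−x̄)² = 1953.078; SSW = ΣΣ(x−x̄ᵢ)² = 442.762
MSB = 1953.078/2 = 976.5390; MSW = 442.762/22 = 20.1255
F = MSB/MSW = 48.5224
df = (2, 22)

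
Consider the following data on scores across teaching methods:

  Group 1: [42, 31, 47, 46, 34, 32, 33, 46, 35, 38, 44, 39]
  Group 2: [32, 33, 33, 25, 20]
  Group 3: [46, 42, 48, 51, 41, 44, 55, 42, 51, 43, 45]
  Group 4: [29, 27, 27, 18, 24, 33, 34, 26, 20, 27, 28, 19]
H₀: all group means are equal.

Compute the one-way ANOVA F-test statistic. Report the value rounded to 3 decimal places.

test statistic = 32.187

Group means [38.92, 28.60, 46.18, 26.00], grand mean 35.750
SSB = Σnᵢ(x̄ᵢ−x̄)² = 2713.747; SSW = ΣΣ(x−x̄ᵢ)² = 1011.753
MSB = 2713.747/3 = 904.5823; MSW = 1011.753/36 = 28.1043
F = MSB/MSW = 32.1867
df = (3, 36)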